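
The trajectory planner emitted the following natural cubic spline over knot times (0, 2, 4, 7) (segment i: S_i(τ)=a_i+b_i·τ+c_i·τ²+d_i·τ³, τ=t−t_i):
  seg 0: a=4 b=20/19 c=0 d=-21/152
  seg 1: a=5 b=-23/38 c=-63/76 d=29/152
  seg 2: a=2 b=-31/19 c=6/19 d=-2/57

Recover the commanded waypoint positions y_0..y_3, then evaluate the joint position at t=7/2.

y_0 = S_0(0) = a_0 = 4
y_1 = S_1(0) = a_1 = 5
y_2 = S_2(0) = a_2 = 2
y_3 = S_2(3) = -1
t_q=7/2 is in segment 1 (τ=3/2); S_1(τ)=3491/1216

y_0=4 y_1=5 y_2=2 y_3=-1
S(7/2) = 3491/1216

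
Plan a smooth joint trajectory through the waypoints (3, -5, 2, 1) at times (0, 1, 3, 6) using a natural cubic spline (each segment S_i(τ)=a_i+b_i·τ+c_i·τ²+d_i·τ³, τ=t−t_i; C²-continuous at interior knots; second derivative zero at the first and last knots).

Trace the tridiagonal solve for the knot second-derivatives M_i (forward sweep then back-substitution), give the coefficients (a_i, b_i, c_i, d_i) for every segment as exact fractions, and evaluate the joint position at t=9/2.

Δ: Δ0=-8, Δ1=7/2, Δ2=-1/3
row 1: diag=6, rhs=69; c'=1/3, d'=23/2
row 2: denom=10−2·1/3=28/3; d'=(-23−2·23/2)/(28/3)=-69/14
back: M2=-69/14
back: M1=23/2−1/3·-69/14=92/7
M: M0=0, M1=92/7, M2=-69/14, M3=0
seg 0: a=3, c=M0/2=0, d=(M1−M0)/(6·1)=46/21, b=Δ0−h0·(2M0+M1)/6=-214/21
seg 1: a=-5, c=M1/2=46/7, d=(M2−M1)/(6·2)=-253/168, b=Δ1−h1·(2M1+M2)/6=-76/21
seg 2: a=2, c=M2/2=-69/28, d=(M3−M2)/(6·3)=23/84, b=Δ2−h2·(2M2+M3)/6=193/42
t_q=9/2 → seg 2, τ=3/2; S=2+193/42·τ+-69/28·τ²+23/84·τ³=957/224

  seg 0: a=3 b=-214/21 c=0 d=46/21
  seg 1: a=-5 b=-76/21 c=46/7 d=-253/168
  seg 2: a=2 b=193/42 c=-69/28 d=23/84
S(9/2) = 957/224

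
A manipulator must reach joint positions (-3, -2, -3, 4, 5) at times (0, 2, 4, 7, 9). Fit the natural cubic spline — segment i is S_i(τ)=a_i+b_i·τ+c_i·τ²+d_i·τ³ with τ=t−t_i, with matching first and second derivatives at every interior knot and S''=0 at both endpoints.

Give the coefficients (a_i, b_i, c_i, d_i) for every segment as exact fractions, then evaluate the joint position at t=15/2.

Δ: Δ0=1/2, Δ1=-1/2, Δ2=7/3, Δ3=1/2
row 1: diag=8, rhs=-6; c'=1/4, d'=-3/4
row 2: denom=10−2·1/4=19/2; d'=(17−2·-3/4)/(19/2)=37/19
row 3: denom=10−3·6/19=172/19; d'=(-11−3·37/19)/(172/19)=-80/43
back: M3=-80/43
back: M2=37/19−6/19·-80/43=109/43
back: M1=-3/4−1/4·109/43=-119/86
M: M0=0, M1=-119/86, M2=109/43, M3=-80/43, M4=0
seg 0: a=-3, c=M0/2=0, d=(M1−M0)/(6·2)=-119/1032, b=Δ0−h0·(2M0+M1)/6=124/129
seg 1: a=-2, c=M1/2=-119/172, d=(M2−M1)/(6·2)=337/1032, b=Δ1−h1·(2M1+M2)/6=-109/258
seg 2: a=-3, c=M2/2=109/86, d=(M3−M2)/(6·3)=-21/86, b=Δ2−h2·(2M2+M3)/6=94/129
seg 3: a=4, c=M3/2=-40/43, d=(M4−M3)/(6·2)=20/129, b=Δ3−h3·(2M3+M4)/6=449/258
t_q=15/2 → seg 3, τ=1/2; S=4+449/258·τ+-40/43·τ²+20/129·τ³=801/172

  seg 0: a=-3 b=124/129 c=0 d=-119/1032
  seg 1: a=-2 b=-109/258 c=-119/172 d=337/1032
  seg 2: a=-3 b=94/129 c=109/86 d=-21/86
  seg 3: a=4 b=449/258 c=-40/43 d=20/129
S(15/2) = 801/172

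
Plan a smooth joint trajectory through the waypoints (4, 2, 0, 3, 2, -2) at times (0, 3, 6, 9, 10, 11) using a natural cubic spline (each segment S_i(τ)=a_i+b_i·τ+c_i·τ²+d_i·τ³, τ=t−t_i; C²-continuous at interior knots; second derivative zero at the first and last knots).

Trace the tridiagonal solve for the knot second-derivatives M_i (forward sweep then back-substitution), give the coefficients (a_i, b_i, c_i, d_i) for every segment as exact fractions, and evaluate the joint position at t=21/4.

Δ: Δ0=-2/3, Δ1=-2/3, Δ2=1, Δ3=-1, Δ4=-4
row 1: diag=12, rhs=0; c'=1/4, d'=0
row 2: denom=12−3·1/4=45/4; d'=(10−3·0)/(45/4)=8/9
row 3: denom=8−3·4/15=36/5; d'=(-12−3·8/9)/(36/5)=-55/27
row 4: denom=4−1·5/36=139/36; d'=(-18−1·-55/27)/(139/36)=-1724/417
back: M4=-1724/417
back: M3=-55/27−5/36·-1724/417=-610/417
back: M2=8/9−4/15·-610/417=1600/1251
back: M1=0−1/4·1600/1251=-400/1251
M: M0=0, M1=-400/1251, M2=1600/1251, M3=-610/417, M4=-1724/417, M5=0
seg 0: a=4, c=M0/2=0, d=(M1−M0)/(6·3)=-200/11259, b=Δ0−h0·(2M0+M1)/6=-634/1251
seg 1: a=2, c=M1/2=-200/1251, d=(M2−M1)/(6·3)=1000/11259, b=Δ1−h1·(2M1+M2)/6=-1234/1251
seg 2: a=0, c=M2/2=800/1251, d=(M3−M2)/(6·3)=-1715/11259, b=Δ2−h2·(2M2+M3)/6=566/1251
seg 3: a=3, c=M3/2=-305/417, d=(M4−M3)/(6·1)=-557/1251, b=Δ3−h3·(2M3+M4)/6=221/1251
seg 4: a=2, c=M4/2=-862/417, d=(M5−M4)/(6·1)=862/1251, b=Δ4−h4·(2M4+M5)/6=-3280/1251
t_q=21/4 → seg 1, τ=9/4; S=2+-1234/1251·τ+-200/1251·τ²+1000/11259·τ³=-19/1112

  seg 0: a=4 b=-634/1251 c=0 d=-200/11259
  seg 1: a=2 b=-1234/1251 c=-200/1251 d=1000/11259
  seg 2: a=0 b=566/1251 c=800/1251 d=-1715/11259
  seg 3: a=3 b=221/1251 c=-305/417 d=-557/1251
  seg 4: a=2 b=-3280/1251 c=-862/417 d=862/1251
S(21/4) = -19/1112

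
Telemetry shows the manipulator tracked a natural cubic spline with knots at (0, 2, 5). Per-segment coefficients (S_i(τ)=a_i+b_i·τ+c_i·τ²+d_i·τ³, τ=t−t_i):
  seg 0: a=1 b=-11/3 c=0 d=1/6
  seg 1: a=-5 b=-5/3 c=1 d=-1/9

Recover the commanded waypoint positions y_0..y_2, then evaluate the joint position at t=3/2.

y_0=1 y_1=-5 y_2=-4
S(3/2) = -63/16

y_0 = S_0(0) = a_0 = 1
y_1 = S_1(0) = a_1 = -5
y_2 = S_1(3) = -4
t_q=3/2 is in segment 0 (τ=3/2); S_0(τ)=-63/16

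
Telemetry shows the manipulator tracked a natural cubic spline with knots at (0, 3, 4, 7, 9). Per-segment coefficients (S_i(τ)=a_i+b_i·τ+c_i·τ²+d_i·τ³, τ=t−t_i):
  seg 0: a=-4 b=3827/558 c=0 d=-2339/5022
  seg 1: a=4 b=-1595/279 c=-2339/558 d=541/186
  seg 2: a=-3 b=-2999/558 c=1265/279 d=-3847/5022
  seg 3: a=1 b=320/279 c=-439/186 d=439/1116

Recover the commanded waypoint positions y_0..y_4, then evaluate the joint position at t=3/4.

y_0 = S_0(0) = a_0 = -4
y_1 = S_1(0) = a_1 = 4
y_2 = S_2(0) = a_2 = -3
y_3 = S_3(0) = a_3 = 1
y_4 = S_3(2) = -3
t_q=3/4 is in segment 0 (τ=3/4); S_0(τ)=3759/3968

y_0=-4 y_1=4 y_2=-3 y_3=1 y_4=-3
S(3/4) = 3759/3968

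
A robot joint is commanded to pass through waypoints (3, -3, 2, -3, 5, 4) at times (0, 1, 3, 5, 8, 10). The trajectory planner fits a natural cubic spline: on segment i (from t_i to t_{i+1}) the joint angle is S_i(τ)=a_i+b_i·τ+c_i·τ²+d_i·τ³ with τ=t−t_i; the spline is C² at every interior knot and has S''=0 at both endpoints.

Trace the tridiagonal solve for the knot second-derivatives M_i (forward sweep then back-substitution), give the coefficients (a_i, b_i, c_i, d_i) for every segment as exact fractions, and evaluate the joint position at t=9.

  seg 0: a=3 b=-22190/2823 c=0 d=5252/2823
  seg 1: a=-3 b=-6434/2823 c=5252/941 d=-36041/22584
  seg 2: a=2 b=5057/5646 c=-15033/3764 d=25927/22584
  seg 3: a=-3 b=-3680/2823 c=5447/1882 d=-8869/16938
  seg 4: a=5 b=10865/5646 c=-1711/941 d=1711/5646
S(9) = 5090/941

Δ: Δ0=-6, Δ1=5/2, Δ2=-5/2, Δ3=8/3, Δ4=-1/2
row 1: diag=6, rhs=51; c'=1/3, d'=17/2
row 2: denom=8−2·1/3=22/3; d'=(-30−2·17/2)/(22/3)=-141/22
row 3: denom=10−2·3/11=104/11; d'=(31−2·-141/22)/(104/11)=241/52
row 4: denom=10−3·33/104=941/104; d'=(-19−3·241/52)/(941/104)=-3422/941
back: M4=-3422/941
back: M3=241/52−33/104·-3422/941=5447/941
back: M2=-141/22−3/11·5447/941=-15033/1882
back: M1=17/2−1/3·-15033/1882=10504/941
M: M0=0, M1=10504/941, M2=-15033/1882, M3=5447/941, M4=-3422/941, M5=0
seg 0: a=3, c=M0/2=0, d=(M1−M0)/(6·1)=5252/2823, b=Δ0−h0·(2M0+M1)/6=-22190/2823
seg 1: a=-3, c=M1/2=5252/941, d=(M2−M1)/(6·2)=-36041/22584, b=Δ1−h1·(2M1+M2)/6=-6434/2823
seg 2: a=2, c=M2/2=-15033/3764, d=(M3−M2)/(6·2)=25927/22584, b=Δ2−h2·(2M2+M3)/6=5057/5646
seg 3: a=-3, c=M3/2=5447/1882, d=(M4−M3)/(6·3)=-8869/16938, b=Δ3−h3·(2M3+M4)/6=-3680/2823
seg 4: a=5, c=M4/2=-1711/941, d=(M5−M4)/(6·2)=1711/5646, b=Δ4−h4·(2M4+M5)/6=10865/5646
t_q=9 → seg 4, τ=1; S=5+10865/5646·τ+-1711/941·τ²+1711/5646·τ³=5090/941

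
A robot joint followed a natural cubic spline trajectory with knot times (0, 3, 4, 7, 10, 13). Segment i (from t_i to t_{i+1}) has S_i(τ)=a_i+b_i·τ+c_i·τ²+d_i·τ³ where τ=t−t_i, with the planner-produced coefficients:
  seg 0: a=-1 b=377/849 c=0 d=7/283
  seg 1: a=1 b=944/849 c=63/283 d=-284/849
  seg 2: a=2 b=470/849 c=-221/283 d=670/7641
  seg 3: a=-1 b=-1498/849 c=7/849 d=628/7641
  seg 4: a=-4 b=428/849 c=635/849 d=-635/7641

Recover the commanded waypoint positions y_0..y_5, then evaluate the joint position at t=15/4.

y_0=-1 y_1=1 y_2=2 y_3=-1 y_4=-4 y_5=2
S(15/4) = 1029/566

y_0 = S_0(0) = a_0 = -1
y_1 = S_1(0) = a_1 = 1
y_2 = S_2(0) = a_2 = 2
y_3 = S_3(0) = a_3 = -1
y_4 = S_4(0) = a_4 = -4
y_5 = S_4(3) = 2
t_q=15/4 is in segment 1 (τ=3/4); S_1(τ)=1029/566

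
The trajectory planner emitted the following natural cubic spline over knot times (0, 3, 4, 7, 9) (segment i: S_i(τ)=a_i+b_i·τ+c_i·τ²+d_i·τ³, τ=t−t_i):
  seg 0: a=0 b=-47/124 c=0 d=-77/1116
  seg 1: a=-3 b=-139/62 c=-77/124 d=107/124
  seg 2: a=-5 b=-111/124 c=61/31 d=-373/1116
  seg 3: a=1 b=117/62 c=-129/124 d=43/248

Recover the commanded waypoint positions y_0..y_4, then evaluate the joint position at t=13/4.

y_0 = S_0(0) = a_0 = 0
y_1 = S_1(0) = a_1 = -3
y_2 = S_2(0) = a_2 = -5
y_3 = S_3(0) = a_3 = 1
y_4 = S_3(2) = 2
t_q=13/4 is in segment 1 (τ=1/4); S_1(τ)=-28457/7936

y_0=0 y_1=-3 y_2=-5 y_3=1 y_4=2
S(13/4) = -28457/7936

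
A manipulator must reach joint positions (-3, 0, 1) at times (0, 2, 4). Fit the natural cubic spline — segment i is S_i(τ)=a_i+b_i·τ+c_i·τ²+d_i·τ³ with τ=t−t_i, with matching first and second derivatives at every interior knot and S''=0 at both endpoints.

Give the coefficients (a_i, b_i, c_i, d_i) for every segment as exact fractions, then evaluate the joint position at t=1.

Δ: Δ0=3/2, Δ1=1/2
row 1: diag=8, rhs=-6; c'=1/4, d'=-3/4
back: M1=-3/4
M: M0=0, M1=-3/4, M2=0
seg 0: a=-3, c=M0/2=0, d=(M1−M0)/(6·2)=-1/16, b=Δ0−h0·(2M0+M1)/6=7/4
seg 1: a=0, c=M1/2=-3/8, d=(M2−M1)/(6·2)=1/16, b=Δ1−h1·(2M1+M2)/6=1
t_q=1 → seg 0, τ=1; S=-3+7/4·τ+0·τ²+-1/16·τ³=-21/16

  seg 0: a=-3 b=7/4 c=0 d=-1/16
  seg 1: a=0 b=1 c=-3/8 d=1/16
S(1) = -21/16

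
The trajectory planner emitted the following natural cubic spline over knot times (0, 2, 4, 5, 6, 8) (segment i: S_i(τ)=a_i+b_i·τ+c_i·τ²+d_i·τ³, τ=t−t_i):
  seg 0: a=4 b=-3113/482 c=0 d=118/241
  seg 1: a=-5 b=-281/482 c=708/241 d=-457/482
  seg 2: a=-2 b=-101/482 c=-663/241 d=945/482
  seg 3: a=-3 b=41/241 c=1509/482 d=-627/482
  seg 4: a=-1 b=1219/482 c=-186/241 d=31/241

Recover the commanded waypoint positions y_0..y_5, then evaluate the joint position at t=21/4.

y_0 = S_0(0) = a_0 = 4
y_1 = S_1(0) = a_1 = -5
y_2 = S_2(0) = a_2 = -2
y_3 = S_3(0) = a_3 = -3
y_4 = S_4(0) = a_4 = -1
y_5 = S_4(2) = 2
t_q=21/4 is in segment 3 (τ=1/4); S_3(τ)=-85823/30848

y_0=4 y_1=-5 y_2=-2 y_3=-3 y_4=-1 y_5=2
S(21/4) = -85823/30848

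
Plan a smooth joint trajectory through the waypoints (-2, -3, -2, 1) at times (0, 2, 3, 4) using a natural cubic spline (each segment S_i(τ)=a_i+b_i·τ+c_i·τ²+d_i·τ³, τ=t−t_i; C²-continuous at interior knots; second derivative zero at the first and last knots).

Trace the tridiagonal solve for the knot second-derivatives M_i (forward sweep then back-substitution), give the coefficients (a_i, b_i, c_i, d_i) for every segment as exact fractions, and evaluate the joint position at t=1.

  seg 0: a=-2 b=-39/46 c=0 d=2/23
  seg 1: a=-3 b=9/46 c=12/23 d=13/46
  seg 2: a=-2 b=48/23 c=63/46 d=-21/46
S(1) = -127/46

Δ: Δ0=-1/2, Δ1=1, Δ2=3
row 1: diag=6, rhs=9; c'=1/6, d'=3/2
row 2: denom=4−1·1/6=23/6; d'=(12−1·3/2)/(23/6)=63/23
back: M2=63/23
back: M1=3/2−1/6·63/23=24/23
M: M0=0, M1=24/23, M2=63/23, M3=0
seg 0: a=-2, c=M0/2=0, d=(M1−M0)/(6·2)=2/23, b=Δ0−h0·(2M0+M1)/6=-39/46
seg 1: a=-3, c=M1/2=12/23, d=(M2−M1)/(6·1)=13/46, b=Δ1−h1·(2M1+M2)/6=9/46
seg 2: a=-2, c=M2/2=63/46, d=(M3−M2)/(6·1)=-21/46, b=Δ2−h2·(2M2+M3)/6=48/23
t_q=1 → seg 0, τ=1; S=-2+-39/46·τ+0·τ²+2/23·τ³=-127/46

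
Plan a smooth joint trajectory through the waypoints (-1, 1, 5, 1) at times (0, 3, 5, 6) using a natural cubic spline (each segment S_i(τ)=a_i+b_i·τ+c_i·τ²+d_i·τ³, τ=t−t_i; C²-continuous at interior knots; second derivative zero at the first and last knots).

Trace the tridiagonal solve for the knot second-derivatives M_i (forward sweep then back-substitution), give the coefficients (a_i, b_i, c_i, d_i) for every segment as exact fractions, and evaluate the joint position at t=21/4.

  seg 0: a=-1 b=-17/42 c=0 d=5/42
  seg 1: a=1 b=59/21 c=15/14 d=-31/42
  seg 2: a=5 b=-37/21 c=-47/14 d=47/42
S(21/4) = 559/128

Δ: Δ0=2/3, Δ1=2, Δ2=-4
row 1: diag=10, rhs=8; c'=1/5, d'=4/5
row 2: denom=6−2·1/5=28/5; d'=(-36−2·4/5)/(28/5)=-47/7
back: M2=-47/7
back: M1=4/5−1/5·-47/7=15/7
M: M0=0, M1=15/7, M2=-47/7, M3=0
seg 0: a=-1, c=M0/2=0, d=(M1−M0)/(6·3)=5/42, b=Δ0−h0·(2M0+M1)/6=-17/42
seg 1: a=1, c=M1/2=15/14, d=(M2−M1)/(6·2)=-31/42, b=Δ1−h1·(2M1+M2)/6=59/21
seg 2: a=5, c=M2/2=-47/14, d=(M3−M2)/(6·1)=47/42, b=Δ2−h2·(2M2+M3)/6=-37/21
t_q=21/4 → seg 2, τ=1/4; S=5+-37/21·τ+-47/14·τ²+47/42·τ³=559/128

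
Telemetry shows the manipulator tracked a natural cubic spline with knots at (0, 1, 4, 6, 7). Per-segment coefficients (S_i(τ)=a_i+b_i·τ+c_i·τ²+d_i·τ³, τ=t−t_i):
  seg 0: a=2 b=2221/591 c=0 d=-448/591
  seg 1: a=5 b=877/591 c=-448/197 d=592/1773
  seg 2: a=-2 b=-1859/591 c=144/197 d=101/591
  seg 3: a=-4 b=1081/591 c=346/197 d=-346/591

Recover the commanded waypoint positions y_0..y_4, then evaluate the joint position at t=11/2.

y_0=2 y_1=5 y_2=-2 y_3=-4 y_4=-1
S(11/2) = -7087/1576

y_0 = S_0(0) = a_0 = 2
y_1 = S_1(0) = a_1 = 5
y_2 = S_2(0) = a_2 = -2
y_3 = S_3(0) = a_3 = -4
y_4 = S_3(1) = -1
t_q=11/2 is in segment 2 (τ=3/2); S_2(τ)=-7087/1576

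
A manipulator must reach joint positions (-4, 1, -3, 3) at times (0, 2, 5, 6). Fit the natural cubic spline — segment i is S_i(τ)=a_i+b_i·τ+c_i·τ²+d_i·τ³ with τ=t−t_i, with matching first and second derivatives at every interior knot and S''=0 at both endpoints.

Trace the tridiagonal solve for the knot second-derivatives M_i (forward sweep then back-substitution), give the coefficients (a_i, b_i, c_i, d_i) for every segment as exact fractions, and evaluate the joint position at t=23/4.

Δ: Δ0=5/2, Δ1=-4/3, Δ2=6
row 1: diag=10, rhs=-23; c'=3/10, d'=-23/10
row 2: denom=8−3·3/10=71/10; d'=(44−3·-23/10)/(71/10)=509/71
back: M2=509/71
back: M1=-23/10−3/10·509/71=-316/71
M: M0=0, M1=-316/71, M2=509/71, M3=0
seg 0: a=-4, c=M0/2=0, d=(M1−M0)/(6·2)=-79/213, b=Δ0−h0·(2M0+M1)/6=1697/426
seg 1: a=1, c=M1/2=-158/71, d=(M2−M1)/(6·3)=275/426, b=Δ1−h1·(2M1+M2)/6=-199/426
seg 2: a=-3, c=M2/2=509/142, d=(M3−M2)/(6·1)=-509/426, b=Δ2−h2·(2M2+M3)/6=769/213
t_q=23/4 → seg 2, τ=3/4; S=-3+769/213·τ+509/142·τ²+-509/426·τ³=11087/9088

  seg 0: a=-4 b=1697/426 c=0 d=-79/213
  seg 1: a=1 b=-199/426 c=-158/71 d=275/426
  seg 2: a=-3 b=769/213 c=509/142 d=-509/426
S(23/4) = 11087/9088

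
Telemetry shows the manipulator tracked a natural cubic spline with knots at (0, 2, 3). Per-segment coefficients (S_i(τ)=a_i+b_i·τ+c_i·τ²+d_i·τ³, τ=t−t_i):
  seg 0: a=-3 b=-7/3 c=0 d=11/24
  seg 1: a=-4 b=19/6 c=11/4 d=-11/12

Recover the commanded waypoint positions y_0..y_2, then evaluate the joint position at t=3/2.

y_0 = S_0(0) = a_0 = -3
y_1 = S_1(0) = a_1 = -4
y_2 = S_1(1) = 1
t_q=3/2 is in segment 0 (τ=3/2); S_0(τ)=-317/64

y_0=-3 y_1=-4 y_2=1
S(3/2) = -317/64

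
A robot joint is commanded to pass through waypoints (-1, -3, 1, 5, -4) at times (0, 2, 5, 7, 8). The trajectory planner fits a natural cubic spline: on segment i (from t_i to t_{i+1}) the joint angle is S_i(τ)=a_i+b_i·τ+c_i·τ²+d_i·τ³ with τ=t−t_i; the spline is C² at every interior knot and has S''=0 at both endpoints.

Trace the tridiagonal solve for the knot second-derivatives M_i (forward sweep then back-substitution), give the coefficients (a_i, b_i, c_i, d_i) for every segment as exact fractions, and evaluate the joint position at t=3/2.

Δ: Δ0=-1, Δ1=4/3, Δ2=2, Δ3=-9
row 1: diag=10, rhs=14; c'=3/10, d'=7/5
row 2: denom=10−3·3/10=91/10; d'=(4−3·7/5)/(91/10)=-2/91
row 3: denom=6−2·20/91=506/91; d'=(-66−2·-2/91)/(506/91)=-3001/253
back: M3=-3001/253
back: M2=-2/91−20/91·-3001/253=654/253
back: M1=7/5−3/10·654/253=158/253
M: M0=0, M1=158/253, M2=654/253, M3=-3001/253, M4=0
seg 0: a=-1, c=M0/2=0, d=(M1−M0)/(6·2)=79/1518, b=Δ0−h0·(2M0+M1)/6=-917/759
seg 1: a=-3, c=M1/2=79/253, d=(M2−M1)/(6·3)=248/2277, b=Δ1−h1·(2M1+M2)/6=-443/759
seg 2: a=1, c=M2/2=327/253, d=(M3−M2)/(6·2)=-3655/3036, b=Δ2−h2·(2M2+M3)/6=3211/759
seg 3: a=5, c=M3/2=-3001/506, d=(M4−M3)/(6·1)=3001/1518, b=Δ3−h3·(2M3+M4)/6=-3830/759
t_q=3/2 → seg 0, τ=3/2; S=-1+-917/759·τ+0·τ²+79/1518·τ³=-10673/4048

  seg 0: a=-1 b=-917/759 c=0 d=79/1518
  seg 1: a=-3 b=-443/759 c=79/253 d=248/2277
  seg 2: a=1 b=3211/759 c=327/253 d=-3655/3036
  seg 3: a=5 b=-3830/759 c=-3001/506 d=3001/1518
S(3/2) = -10673/4048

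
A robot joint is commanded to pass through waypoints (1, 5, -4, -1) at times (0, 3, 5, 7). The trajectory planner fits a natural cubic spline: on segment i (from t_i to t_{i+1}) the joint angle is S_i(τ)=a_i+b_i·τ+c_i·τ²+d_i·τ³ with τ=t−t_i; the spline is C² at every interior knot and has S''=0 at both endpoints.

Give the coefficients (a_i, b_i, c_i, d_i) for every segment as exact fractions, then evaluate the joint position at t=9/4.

  seg 0: a=1 b=208/57 c=0 d=-44/171
  seg 1: a=5 b=-188/57 c=-44/19 d=391/456
  seg 2: a=-4 b=-259/114 c=215/76 d=-215/456
S(9/4) = 1909/304

Δ: Δ0=4/3, Δ1=-9/2, Δ2=3/2
row 1: diag=10, rhs=-35; c'=1/5, d'=-7/2
row 2: denom=8−2·1/5=38/5; d'=(36−2·-7/2)/(38/5)=215/38
back: M2=215/38
back: M1=-7/2−1/5·215/38=-88/19
M: M0=0, M1=-88/19, M2=215/38, M3=0
seg 0: a=1, c=M0/2=0, d=(M1−M0)/(6·3)=-44/171, b=Δ0−h0·(2M0+M1)/6=208/57
seg 1: a=5, c=M1/2=-44/19, d=(M2−M1)/(6·2)=391/456, b=Δ1−h1·(2M1+M2)/6=-188/57
seg 2: a=-4, c=M2/2=215/76, d=(M3−M2)/(6·2)=-215/456, b=Δ2−h2·(2M2+M3)/6=-259/114
t_q=9/4 → seg 0, τ=9/4; S=1+208/57·τ+0·τ²+-44/171·τ³=1909/304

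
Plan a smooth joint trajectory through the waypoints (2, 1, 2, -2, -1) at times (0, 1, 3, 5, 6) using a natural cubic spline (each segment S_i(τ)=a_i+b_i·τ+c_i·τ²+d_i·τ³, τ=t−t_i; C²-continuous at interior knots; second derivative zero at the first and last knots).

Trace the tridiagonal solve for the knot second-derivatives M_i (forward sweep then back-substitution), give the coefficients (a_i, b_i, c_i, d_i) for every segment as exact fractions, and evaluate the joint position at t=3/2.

Δ: Δ0=-1, Δ1=1/2, Δ2=-2, Δ3=1
row 1: diag=6, rhs=9; c'=1/3, d'=3/2
row 2: denom=8−2·1/3=22/3; d'=(-15−2·3/2)/(22/3)=-27/11
row 3: denom=6−2·3/11=60/11; d'=(18−2·-27/11)/(60/11)=21/5
back: M3=21/5
back: M2=-27/11−3/11·21/5=-18/5
back: M1=3/2−1/3·-18/5=27/10
M: M0=0, M1=27/10, M2=-18/5, M3=21/5, M4=0
seg 0: a=2, c=M0/2=0, d=(M1−M0)/(6·1)=9/20, b=Δ0−h0·(2M0+M1)/6=-29/20
seg 1: a=1, c=M1/2=27/20, d=(M2−M1)/(6·2)=-21/40, b=Δ1−h1·(2M1+M2)/6=-1/10
seg 2: a=2, c=M2/2=-9/5, d=(M3−M2)/(6·2)=13/20, b=Δ2−h2·(2M2+M3)/6=-1
seg 3: a=-2, c=M3/2=21/10, d=(M4−M3)/(6·1)=-7/10, b=Δ3−h3·(2M3+M4)/6=-2/5
t_q=3/2 → seg 1, τ=1/2; S=1+-1/10·τ+27/20·τ²+-21/40·τ³=391/320

  seg 0: a=2 b=-29/20 c=0 d=9/20
  seg 1: a=1 b=-1/10 c=27/20 d=-21/40
  seg 2: a=2 b=-1 c=-9/5 d=13/20
  seg 3: a=-2 b=-2/5 c=21/10 d=-7/10
S(3/2) = 391/320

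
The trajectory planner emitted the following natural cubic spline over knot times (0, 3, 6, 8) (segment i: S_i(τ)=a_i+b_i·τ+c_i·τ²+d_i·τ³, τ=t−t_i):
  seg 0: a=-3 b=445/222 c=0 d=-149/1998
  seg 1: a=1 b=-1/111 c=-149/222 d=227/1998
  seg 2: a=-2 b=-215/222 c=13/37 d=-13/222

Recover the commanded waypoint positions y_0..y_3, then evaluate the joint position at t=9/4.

y_0 = S_0(0) = a_0 = -3
y_1 = S_1(0) = a_1 = 1
y_2 = S_2(0) = a_2 = -2
y_3 = S_2(2) = -3
t_q=9/4 is in segment 0 (τ=9/4); S_0(τ)=3129/4736

y_0=-3 y_1=1 y_2=-2 y_3=-3
S(9/4) = 3129/4736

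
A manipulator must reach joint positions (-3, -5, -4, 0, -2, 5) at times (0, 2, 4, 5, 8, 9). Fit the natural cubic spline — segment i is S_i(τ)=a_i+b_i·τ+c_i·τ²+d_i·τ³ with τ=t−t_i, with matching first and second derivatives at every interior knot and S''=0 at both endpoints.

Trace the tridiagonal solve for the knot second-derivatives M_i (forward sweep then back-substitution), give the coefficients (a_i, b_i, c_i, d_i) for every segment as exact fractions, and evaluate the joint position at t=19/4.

  seg 0: a=-3 b=-1733/1767 c=0 d=-17/3534
  seg 1: a=-5 b=-1835/1767 c=-17/589 d=5641/14136
  seg 2: a=-4 b=12845/3534 c=5573/2356 d=-14137/7068
  seg 3: a=0 b=16717/7068 c=-2141/589 d=2061/2356
  seg 4: a=-2 b=14753/3534 c=9985/2356 d=-9985/7068
S(19/4) = -118701/150784

Δ: Δ0=-1, Δ1=1/2, Δ2=4, Δ3=-2/3, Δ4=7
row 1: diag=8, rhs=9; c'=1/4, d'=9/8
row 2: denom=6−2·1/4=11/2; d'=(21−2·9/8)/(11/2)=75/22
row 3: denom=8−1·2/11=86/11; d'=(-28−1·75/22)/(86/11)=-691/172
row 4: denom=8−3·33/86=589/86; d'=(46−3·-691/172)/(589/86)=9985/1178
back: M4=9985/1178
back: M3=-691/172−33/86·9985/1178=-4282/589
back: M2=75/22−2/11·-4282/589=5573/1178
back: M1=9/8−1/4·5573/1178=-34/589
M: M0=0, M1=-34/589, M2=5573/1178, M3=-4282/589, M4=9985/1178, M5=0
seg 0: a=-3, c=M0/2=0, d=(M1−M0)/(6·2)=-17/3534, b=Δ0−h0·(2M0+M1)/6=-1733/1767
seg 1: a=-5, c=M1/2=-17/589, d=(M2−M1)/(6·2)=5641/14136, b=Δ1−h1·(2M1+M2)/6=-1835/1767
seg 2: a=-4, c=M2/2=5573/2356, d=(M3−M2)/(6·1)=-14137/7068, b=Δ2−h2·(2M2+M3)/6=12845/3534
seg 3: a=0, c=M3/2=-2141/589, d=(M4−M3)/(6·3)=2061/2356, b=Δ3−h3·(2M3+M4)/6=16717/7068
seg 4: a=-2, c=M4/2=9985/2356, d=(M5−M4)/(6·1)=-9985/7068, b=Δ4−h4·(2M4+M5)/6=14753/3534
t_q=19/4 → seg 2, τ=3/4; S=-4+12845/3534·τ+5573/2356·τ²+-14137/7068·τ³=-118701/150784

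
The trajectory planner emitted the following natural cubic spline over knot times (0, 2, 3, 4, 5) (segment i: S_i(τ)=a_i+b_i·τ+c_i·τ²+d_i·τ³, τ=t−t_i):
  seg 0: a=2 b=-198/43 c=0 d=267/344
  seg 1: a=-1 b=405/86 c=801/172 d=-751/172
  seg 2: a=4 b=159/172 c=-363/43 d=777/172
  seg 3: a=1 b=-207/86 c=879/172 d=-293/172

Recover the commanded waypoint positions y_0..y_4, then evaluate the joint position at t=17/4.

y_0=2 y_1=-1 y_2=4 y_3=1 y_4=2
S(17/4) = 7607/11008

y_0 = S_0(0) = a_0 = 2
y_1 = S_1(0) = a_1 = -1
y_2 = S_2(0) = a_2 = 4
y_3 = S_3(0) = a_3 = 1
y_4 = S_3(1) = 2
t_q=17/4 is in segment 3 (τ=1/4); S_3(τ)=7607/11008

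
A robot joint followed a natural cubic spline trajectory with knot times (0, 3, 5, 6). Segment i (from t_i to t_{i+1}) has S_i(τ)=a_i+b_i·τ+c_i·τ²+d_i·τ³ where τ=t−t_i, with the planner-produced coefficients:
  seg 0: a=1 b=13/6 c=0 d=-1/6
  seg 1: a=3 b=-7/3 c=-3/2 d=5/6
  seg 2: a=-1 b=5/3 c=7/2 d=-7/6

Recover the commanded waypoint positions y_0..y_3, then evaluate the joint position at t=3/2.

y_0 = S_0(0) = a_0 = 1
y_1 = S_1(0) = a_1 = 3
y_2 = S_2(0) = a_2 = -1
y_3 = S_2(1) = 3
t_q=3/2 is in segment 0 (τ=3/2); S_0(τ)=59/16

y_0=1 y_1=3 y_2=-1 y_3=3
S(3/2) = 59/16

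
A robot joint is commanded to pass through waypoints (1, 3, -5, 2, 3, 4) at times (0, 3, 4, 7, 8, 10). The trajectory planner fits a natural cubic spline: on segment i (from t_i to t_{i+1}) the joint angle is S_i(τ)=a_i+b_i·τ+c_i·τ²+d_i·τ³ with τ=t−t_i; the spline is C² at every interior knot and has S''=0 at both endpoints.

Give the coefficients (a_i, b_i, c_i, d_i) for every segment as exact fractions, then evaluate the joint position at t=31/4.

Δ: Δ0=2/3, Δ1=-8, Δ2=7/3, Δ3=1, Δ4=1/2
row 1: diag=8, rhs=-52; c'=1/8, d'=-13/2
row 2: denom=8−1·1/8=63/8; d'=(62−1·-13/2)/(63/8)=548/63
row 3: denom=8−3·8/21=48/7; d'=(-8−3·548/63)/(48/7)=-179/36
row 4: denom=6−1·7/48=281/48; d'=(-3−1·-179/36)/(281/48)=284/843
back: M4=284/843
back: M3=-179/36−7/48·284/843=-1411/281
back: M2=548/63−8/21·-1411/281=26836/2529
back: M1=-13/2−1/8·26836/2529=-19793/2529
M: M0=0, M1=-19793/2529, M2=26836/2529, M3=-1411/281, M4=284/843, M5=0
seg 0: a=1, c=M0/2=0, d=(M1−M0)/(6·3)=-19793/45522, b=Δ0−h0·(2M0+M1)/6=23165/5058
seg 1: a=3, c=M1/2=-19793/5058, d=(M2−M1)/(6·1)=1727/562, b=Δ1−h1·(2M1+M2)/6=-18107/2529
seg 2: a=-5, c=M2/2=13418/2529, d=(M3−M2)/(6·3)=-39535/45522, b=Δ2−h2·(2M2+M3)/6=-29171/5058
seg 3: a=2, c=M3/2=-1411/562, d=(M4−M3)/(6·1)=4517/5058, b=Δ3−h3·(2M3+M4)/6=6620/2529
seg 4: a=3, c=M4/2=142/843, d=(M5−M4)/(6·2)=-71/2529, b=Δ4−h4·(2M4+M5)/6=1393/5058
t_q=31/4 → seg 3, τ=3/4; S=2+6620/2529·τ+-1411/562·τ²+4517/5058·τ³=315913/107904

  seg 0: a=1 b=23165/5058 c=0 d=-19793/45522
  seg 1: a=3 b=-18107/2529 c=-19793/5058 d=1727/562
  seg 2: a=-5 b=-29171/5058 c=13418/2529 d=-39535/45522
  seg 3: a=2 b=6620/2529 c=-1411/562 d=4517/5058
  seg 4: a=3 b=1393/5058 c=142/843 d=-71/2529
S(31/4) = 315913/107904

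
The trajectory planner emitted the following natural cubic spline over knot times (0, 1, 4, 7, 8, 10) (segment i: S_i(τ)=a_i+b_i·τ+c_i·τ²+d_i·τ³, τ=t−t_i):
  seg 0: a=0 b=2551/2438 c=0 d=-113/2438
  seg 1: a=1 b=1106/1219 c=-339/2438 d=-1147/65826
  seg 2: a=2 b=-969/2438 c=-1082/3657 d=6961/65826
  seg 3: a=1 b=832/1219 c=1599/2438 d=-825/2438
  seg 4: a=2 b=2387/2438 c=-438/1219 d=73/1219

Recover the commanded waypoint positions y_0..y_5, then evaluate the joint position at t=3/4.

y_0 = S_0(0) = a_0 = 0
y_1 = S_1(0) = a_1 = 1
y_2 = S_2(0) = a_2 = 2
y_3 = S_3(0) = a_3 = 1
y_4 = S_4(0) = a_4 = 2
y_5 = S_4(2) = 3
t_q=3/4 is in segment 0 (τ=3/4); S_0(τ)=119397/156032

y_0=0 y_1=1 y_2=2 y_3=1 y_4=2 y_5=3
S(3/4) = 119397/156032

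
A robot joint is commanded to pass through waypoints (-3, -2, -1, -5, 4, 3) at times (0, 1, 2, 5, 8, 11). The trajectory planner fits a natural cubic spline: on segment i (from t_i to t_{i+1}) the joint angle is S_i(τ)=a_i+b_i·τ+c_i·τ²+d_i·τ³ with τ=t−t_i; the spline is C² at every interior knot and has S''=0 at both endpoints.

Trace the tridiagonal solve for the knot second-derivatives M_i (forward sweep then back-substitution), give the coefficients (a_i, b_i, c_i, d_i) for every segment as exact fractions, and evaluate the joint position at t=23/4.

  seg 0: a=-3 b=1084/1251 c=0 d=167/1251
  seg 1: a=-2 b=1585/1251 c=167/417 d=-835/1251
  seg 2: a=-1 b=82/1251 c=-668/417 d=4262/11259
  seg 3: a=-5 b=844/1251 c=2258/1251 d=-3865/11259
  seg 4: a=4 b=2797/1251 c=-1607/1251 d=1607/11259
S(23/4) = -32235/8896

Δ: Δ0=1, Δ1=1, Δ2=-4/3, Δ3=3, Δ4=-1/3
row 1: diag=4, rhs=0; c'=1/4, d'=0
row 2: denom=8−1·1/4=31/4; d'=(-14−1·0)/(31/4)=-56/31
row 3: denom=12−3·12/31=336/31; d'=(26−3·-56/31)/(336/31)=487/168
row 4: denom=12−3·31/112=1251/112; d'=(-20−3·487/168)/(1251/112)=-3214/1251
back: M4=-3214/1251
back: M3=487/168−31/112·-3214/1251=4516/1251
back: M2=-56/31−12/31·4516/1251=-1336/417
back: M1=0−1/4·-1336/417=334/417
M: M0=0, M1=334/417, M2=-1336/417, M3=4516/1251, M4=-3214/1251, M5=0
seg 0: a=-3, c=M0/2=0, d=(M1−M0)/(6·1)=167/1251, b=Δ0−h0·(2M0+M1)/6=1084/1251
seg 1: a=-2, c=M1/2=167/417, d=(M2−M1)/(6·1)=-835/1251, b=Δ1−h1·(2M1+M2)/6=1585/1251
seg 2: a=-1, c=M2/2=-668/417, d=(M3−M2)/(6·3)=4262/11259, b=Δ2−h2·(2M2+M3)/6=82/1251
seg 3: a=-5, c=M3/2=2258/1251, d=(M4−M3)/(6·3)=-3865/11259, b=Δ3−h3·(2M3+M4)/6=844/1251
seg 4: a=4, c=M4/2=-1607/1251, d=(M5−M4)/(6·3)=1607/11259, b=Δ4−h4·(2M4+M5)/6=2797/1251
t_q=23/4 → seg 3, τ=3/4; S=-5+844/1251·τ+2258/1251·τ²+-3865/11259·τ³=-32235/8896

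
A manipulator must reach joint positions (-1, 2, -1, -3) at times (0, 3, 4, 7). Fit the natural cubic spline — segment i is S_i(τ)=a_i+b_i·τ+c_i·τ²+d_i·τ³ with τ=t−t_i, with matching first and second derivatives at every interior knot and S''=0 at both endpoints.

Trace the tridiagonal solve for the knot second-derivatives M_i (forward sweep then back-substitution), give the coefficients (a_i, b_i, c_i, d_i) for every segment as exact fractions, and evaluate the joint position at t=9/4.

  seg 0: a=-1 b=166/63 c=0 d=-103/567
  seg 1: a=2 b=-143/63 c=-103/63 d=19/21
  seg 2: a=-1 b=-178/63 c=68/63 d=-68/567
S(9/4) = 183/64

Δ: Δ0=1, Δ1=-3, Δ2=-2/3
row 1: diag=8, rhs=-24; c'=1/8, d'=-3
row 2: denom=8−1·1/8=63/8; d'=(14−1·-3)/(63/8)=136/63
back: M2=136/63
back: M1=-3−1/8·136/63=-206/63
M: M0=0, M1=-206/63, M2=136/63, M3=0
seg 0: a=-1, c=M0/2=0, d=(M1−M0)/(6·3)=-103/567, b=Δ0−h0·(2M0+M1)/6=166/63
seg 1: a=2, c=M1/2=-103/63, d=(M2−M1)/(6·1)=19/21, b=Δ1−h1·(2M1+M2)/6=-143/63
seg 2: a=-1, c=M2/2=68/63, d=(M3−M2)/(6·3)=-68/567, b=Δ2−h2·(2M2+M3)/6=-178/63
t_q=9/4 → seg 0, τ=9/4; S=-1+166/63·τ+0·τ²+-103/567·τ³=183/64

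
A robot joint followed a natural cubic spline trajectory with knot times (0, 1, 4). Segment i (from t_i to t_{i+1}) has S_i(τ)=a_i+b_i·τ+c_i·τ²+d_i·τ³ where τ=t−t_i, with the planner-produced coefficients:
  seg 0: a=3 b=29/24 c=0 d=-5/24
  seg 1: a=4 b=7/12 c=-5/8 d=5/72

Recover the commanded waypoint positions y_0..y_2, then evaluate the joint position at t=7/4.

y_0=3 y_1=4 y_2=2
S(7/4) = 2107/512

y_0 = S_0(0) = a_0 = 3
y_1 = S_1(0) = a_1 = 4
y_2 = S_1(3) = 2
t_q=7/4 is in segment 1 (τ=3/4); S_1(τ)=2107/512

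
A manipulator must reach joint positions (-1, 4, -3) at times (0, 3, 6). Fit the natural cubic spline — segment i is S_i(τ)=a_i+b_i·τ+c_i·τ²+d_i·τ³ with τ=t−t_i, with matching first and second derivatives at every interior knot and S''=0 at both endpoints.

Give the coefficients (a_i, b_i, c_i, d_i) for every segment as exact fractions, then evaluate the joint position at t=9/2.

  seg 0: a=-1 b=8/3 c=0 d=-1/9
  seg 1: a=4 b=-1/3 c=-1 d=1/9
S(9/2) = 13/8

Δ: Δ0=5/3, Δ1=-7/3
row 1: diag=12, rhs=-24; c'=1/4, d'=-2
back: M1=-2
M: M0=0, M1=-2, M2=0
seg 0: a=-1, c=M0/2=0, d=(M1−M0)/(6·3)=-1/9, b=Δ0−h0·(2M0+M1)/6=8/3
seg 1: a=4, c=M1/2=-1, d=(M2−M1)/(6·3)=1/9, b=Δ1−h1·(2M1+M2)/6=-1/3
t_q=9/2 → seg 1, τ=3/2; S=4+-1/3·τ+-1·τ²+1/9·τ³=13/8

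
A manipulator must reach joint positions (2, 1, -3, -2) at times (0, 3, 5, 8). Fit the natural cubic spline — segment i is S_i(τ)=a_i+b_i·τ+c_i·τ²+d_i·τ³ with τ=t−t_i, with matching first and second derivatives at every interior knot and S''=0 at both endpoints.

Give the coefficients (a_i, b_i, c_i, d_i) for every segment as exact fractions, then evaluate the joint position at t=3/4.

  seg 0: a=2 b=1/3 c=0 d=-2/27
  seg 1: a=1 b=-5/3 c=-2/3 d=1/4
  seg 2: a=-3 b=-4/3 c=5/6 d=-5/54
S(3/4) = 71/32

Δ: Δ0=-1/3, Δ1=-2, Δ2=1/3
row 1: diag=10, rhs=-10; c'=1/5, d'=-1
row 2: denom=10−2·1/5=48/5; d'=(14−2·-1)/(48/5)=5/3
back: M2=5/3
back: M1=-1−1/5·5/3=-4/3
M: M0=0, M1=-4/3, M2=5/3, M3=0
seg 0: a=2, c=M0/2=0, d=(M1−M0)/(6·3)=-2/27, b=Δ0−h0·(2M0+M1)/6=1/3
seg 1: a=1, c=M1/2=-2/3, d=(M2−M1)/(6·2)=1/4, b=Δ1−h1·(2M1+M2)/6=-5/3
seg 2: a=-3, c=M2/2=5/6, d=(M3−M2)/(6·3)=-5/54, b=Δ2−h2·(2M2+M3)/6=-4/3
t_q=3/4 → seg 0, τ=3/4; S=2+1/3·τ+0·τ²+-2/27·τ³=71/32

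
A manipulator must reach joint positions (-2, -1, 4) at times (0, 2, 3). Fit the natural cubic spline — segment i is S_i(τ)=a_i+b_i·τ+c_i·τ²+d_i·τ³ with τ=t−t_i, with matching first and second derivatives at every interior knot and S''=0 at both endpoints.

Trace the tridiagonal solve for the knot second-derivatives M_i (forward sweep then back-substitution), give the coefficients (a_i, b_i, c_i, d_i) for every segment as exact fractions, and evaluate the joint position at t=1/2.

Δ: Δ0=1/2, Δ1=5
row 1: diag=6, rhs=27; c'=1/6, d'=9/2
back: M1=9/2
M: M0=0, M1=9/2, M2=0
seg 0: a=-2, c=M0/2=0, d=(M1−M0)/(6·2)=3/8, b=Δ0−h0·(2M0+M1)/6=-1
seg 1: a=-1, c=M1/2=9/4, d=(M2−M1)/(6·1)=-3/4, b=Δ1−h1·(2M1+M2)/6=7/2
t_q=1/2 → seg 0, τ=1/2; S=-2+-1·τ+0·τ²+3/8·τ³=-157/64

  seg 0: a=-2 b=-1 c=0 d=3/8
  seg 1: a=-1 b=7/2 c=9/4 d=-3/4
S(1/2) = -157/64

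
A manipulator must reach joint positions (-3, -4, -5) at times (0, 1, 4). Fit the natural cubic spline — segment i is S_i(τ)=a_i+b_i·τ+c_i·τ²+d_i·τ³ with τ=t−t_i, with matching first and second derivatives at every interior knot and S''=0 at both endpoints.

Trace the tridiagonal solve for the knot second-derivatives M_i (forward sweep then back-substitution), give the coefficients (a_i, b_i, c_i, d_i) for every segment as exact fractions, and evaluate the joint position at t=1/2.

  seg 0: a=-3 b=-13/12 c=0 d=1/12
  seg 1: a=-4 b=-5/6 c=1/4 d=-1/36
S(1/2) = -113/32

Δ: Δ0=-1, Δ1=-1/3
row 1: diag=8, rhs=4; c'=3/8, d'=1/2
back: M1=1/2
M: M0=0, M1=1/2, M2=0
seg 0: a=-3, c=M0/2=0, d=(M1−M0)/(6·1)=1/12, b=Δ0−h0·(2M0+M1)/6=-13/12
seg 1: a=-4, c=M1/2=1/4, d=(M2−M1)/(6·3)=-1/36, b=Δ1−h1·(2M1+M2)/6=-5/6
t_q=1/2 → seg 0, τ=1/2; S=-3+-13/12·τ+0·τ²+1/12·τ³=-113/32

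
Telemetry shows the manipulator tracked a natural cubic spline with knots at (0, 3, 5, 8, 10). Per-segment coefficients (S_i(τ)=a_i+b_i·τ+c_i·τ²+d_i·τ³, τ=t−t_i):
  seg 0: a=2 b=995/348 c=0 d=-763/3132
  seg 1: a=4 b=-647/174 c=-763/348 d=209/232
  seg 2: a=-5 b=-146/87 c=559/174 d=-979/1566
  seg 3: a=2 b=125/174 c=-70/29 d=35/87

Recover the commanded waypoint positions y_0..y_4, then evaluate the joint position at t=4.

y_0 = S_0(0) = a_0 = 2
y_1 = S_1(0) = a_1 = 4
y_2 = S_2(0) = a_2 = -5
y_3 = S_3(0) = a_3 = 2
y_4 = S_3(2) = -3
t_q=4 is in segment 1 (τ=1); S_1(τ)=-703/696

y_0=2 y_1=4 y_2=-5 y_3=2 y_4=-3
S(4) = -703/696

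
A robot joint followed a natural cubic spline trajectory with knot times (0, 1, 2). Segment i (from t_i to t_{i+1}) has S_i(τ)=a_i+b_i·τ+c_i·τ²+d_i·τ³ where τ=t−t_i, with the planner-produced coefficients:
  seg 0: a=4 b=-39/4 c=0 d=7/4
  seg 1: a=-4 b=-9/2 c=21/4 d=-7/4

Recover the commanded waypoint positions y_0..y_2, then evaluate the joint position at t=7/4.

y_0=4 y_1=-4 y_2=-5
S(7/4) = -1321/256

y_0 = S_0(0) = a_0 = 4
y_1 = S_1(0) = a_1 = -4
y_2 = S_1(1) = -5
t_q=7/4 is in segment 1 (τ=3/4); S_1(τ)=-1321/256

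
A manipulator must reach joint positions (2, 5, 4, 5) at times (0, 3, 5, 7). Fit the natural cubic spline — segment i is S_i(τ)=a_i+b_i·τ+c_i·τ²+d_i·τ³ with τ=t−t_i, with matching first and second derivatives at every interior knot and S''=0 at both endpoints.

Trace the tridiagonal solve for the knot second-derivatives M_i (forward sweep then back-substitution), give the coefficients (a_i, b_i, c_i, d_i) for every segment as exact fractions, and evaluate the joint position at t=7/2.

  seg 0: a=2 b=59/38 c=0 d=-7/114
  seg 1: a=5 b=-2/19 c=-21/38 d=27/152
  seg 2: a=4 b=-7/38 c=39/76 d=-13/152
S(7/2) = 5875/1216

Δ: Δ0=1, Δ1=-1/2, Δ2=1/2
row 1: diag=10, rhs=-9; c'=1/5, d'=-9/10
row 2: denom=8−2·1/5=38/5; d'=(6−2·-9/10)/(38/5)=39/38
back: M2=39/38
back: M1=-9/10−1/5·39/38=-21/19
M: M0=0, M1=-21/19, M2=39/38, M3=0
seg 0: a=2, c=M0/2=0, d=(M1−M0)/(6·3)=-7/114, b=Δ0−h0·(2M0+M1)/6=59/38
seg 1: a=5, c=M1/2=-21/38, d=(M2−M1)/(6·2)=27/152, b=Δ1−h1·(2M1+M2)/6=-2/19
seg 2: a=4, c=M2/2=39/76, d=(M3−M2)/(6·2)=-13/152, b=Δ2−h2·(2M2+M3)/6=-7/38
t_q=7/2 → seg 1, τ=1/2; S=5+-2/19·τ+-21/38·τ²+27/152·τ³=5875/1216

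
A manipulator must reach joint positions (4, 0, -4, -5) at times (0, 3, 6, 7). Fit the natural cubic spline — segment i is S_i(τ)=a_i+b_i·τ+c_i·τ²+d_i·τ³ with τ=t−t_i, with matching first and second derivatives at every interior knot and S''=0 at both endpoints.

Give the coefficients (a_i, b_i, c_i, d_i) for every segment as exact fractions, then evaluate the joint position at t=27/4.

  seg 0: a=4 b=-113/87 c=0 d=-1/261
  seg 1: a=0 b=-122/87 c=-1/29 d=5/261
  seg 2: a=-4 b=-95/87 c=4/29 d=-4/87
S(27/4) = -2209/464

Δ: Δ0=-4/3, Δ1=-4/3, Δ2=-1
row 1: diag=12, rhs=0; c'=1/4, d'=0
row 2: denom=8−3·1/4=29/4; d'=(2−3·0)/(29/4)=8/29
back: M2=8/29
back: M1=0−1/4·8/29=-2/29
M: M0=0, M1=-2/29, M2=8/29, M3=0
seg 0: a=4, c=M0/2=0, d=(M1−M0)/(6·3)=-1/261, b=Δ0−h0·(2M0+M1)/6=-113/87
seg 1: a=0, c=M1/2=-1/29, d=(M2−M1)/(6·3)=5/261, b=Δ1−h1·(2M1+M2)/6=-122/87
seg 2: a=-4, c=M2/2=4/29, d=(M3−M2)/(6·1)=-4/87, b=Δ2−h2·(2M2+M3)/6=-95/87
t_q=27/4 → seg 2, τ=3/4; S=-4+-95/87·τ+4/29·τ²+-4/87·τ³=-2209/464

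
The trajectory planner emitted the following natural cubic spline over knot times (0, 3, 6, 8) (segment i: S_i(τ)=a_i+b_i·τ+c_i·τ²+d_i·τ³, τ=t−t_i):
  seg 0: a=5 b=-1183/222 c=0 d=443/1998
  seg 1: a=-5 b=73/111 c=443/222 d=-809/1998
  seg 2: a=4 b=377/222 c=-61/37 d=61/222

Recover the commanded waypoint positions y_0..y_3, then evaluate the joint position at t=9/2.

y_0 = S_0(0) = a_0 = 5
y_1 = S_1(0) = a_1 = -5
y_2 = S_2(0) = a_2 = 4
y_3 = S_2(2) = 3
t_q=9/2 is in segment 1 (τ=3/2); S_1(τ)=-527/592

y_0=5 y_1=-5 y_2=4 y_3=3
S(9/2) = -527/592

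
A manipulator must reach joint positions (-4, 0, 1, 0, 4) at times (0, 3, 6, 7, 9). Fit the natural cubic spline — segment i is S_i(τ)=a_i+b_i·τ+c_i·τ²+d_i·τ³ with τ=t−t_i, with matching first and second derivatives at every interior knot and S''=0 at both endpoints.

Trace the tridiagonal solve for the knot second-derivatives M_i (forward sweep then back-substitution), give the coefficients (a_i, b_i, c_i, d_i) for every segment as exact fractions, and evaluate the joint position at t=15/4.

  seg 0: a=-4 b=361/255 c=0 d=-7/765
  seg 1: a=0 b=298/255 c=-7/85 d=-10/153
  seg 2: a=1 b=-278/255 c=-57/85 d=194/255
  seg 3: a=0 b=-38/255 c=137/85 d=-137/510
S(15/4) = 2183/2720

Δ: Δ0=4/3, Δ1=1/3, Δ2=-1, Δ3=2
row 1: diag=12, rhs=-6; c'=1/4, d'=-1/2
row 2: denom=8−3·1/4=29/4; d'=(-8−3·-1/2)/(29/4)=-26/29
row 3: denom=6−1·4/29=170/29; d'=(18−1·-26/29)/(170/29)=274/85
back: M3=274/85
back: M2=-26/29−4/29·274/85=-114/85
back: M1=-1/2−1/4·-114/85=-14/85
M: M0=0, M1=-14/85, M2=-114/85, M3=274/85, M4=0
seg 0: a=-4, c=M0/2=0, d=(M1−M0)/(6·3)=-7/765, b=Δ0−h0·(2M0+M1)/6=361/255
seg 1: a=0, c=M1/2=-7/85, d=(M2−M1)/(6·3)=-10/153, b=Δ1−h1·(2M1+M2)/6=298/255
seg 2: a=1, c=M2/2=-57/85, d=(M3−M2)/(6·1)=194/255, b=Δ2−h2·(2M2+M3)/6=-278/255
seg 3: a=0, c=M3/2=137/85, d=(M4−M3)/(6·2)=-137/510, b=Δ3−h3·(2M3+M4)/6=-38/255
t_q=15/4 → seg 1, τ=3/4; S=0+298/255·τ+-7/85·τ²+-10/153·τ³=2183/2720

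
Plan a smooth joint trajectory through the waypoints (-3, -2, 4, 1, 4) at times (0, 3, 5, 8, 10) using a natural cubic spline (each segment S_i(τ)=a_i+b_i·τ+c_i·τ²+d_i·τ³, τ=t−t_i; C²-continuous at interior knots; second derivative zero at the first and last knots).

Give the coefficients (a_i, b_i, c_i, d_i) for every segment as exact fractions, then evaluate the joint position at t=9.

Δ: Δ0=1/3, Δ1=3, Δ2=-1, Δ3=3/2
row 1: diag=10, rhs=16; c'=1/5, d'=8/5
row 2: denom=10−2·1/5=48/5; d'=(-24−2·8/5)/(48/5)=-17/6
row 3: denom=10−3·5/16=145/16; d'=(15−3·-17/6)/(145/16)=376/145
back: M3=376/145
back: M2=-17/6−5/16·376/145=-317/87
back: M1=8/5−1/5·-317/87=1013/435
M: M0=0, M1=1013/435, M2=-317/87, M3=376/145, M4=0
seg 0: a=-3, c=M0/2=0, d=(M1−M0)/(6·3)=1013/7830, b=Δ0−h0·(2M0+M1)/6=-241/290
seg 1: a=-2, c=M1/2=1013/870, d=(M2−M1)/(6·2)=-433/870, b=Δ1−h1·(2M1+M2)/6=386/145
seg 2: a=4, c=M2/2=-317/174, d=(M3−M2)/(6·3)=2713/7830, b=Δ2−h2·(2M2+M3)/6=586/435
seg 3: a=1, c=M3/2=188/145, d=(M4−M3)/(6·2)=-94/435, b=Δ3−h3·(2M3+M4)/6=-199/870
t_q=9 → seg 3, τ=1; S=1+-199/870·τ+188/145·τ²+-94/435·τ³=537/290

  seg 0: a=-3 b=-241/290 c=0 d=1013/7830
  seg 1: a=-2 b=386/145 c=1013/870 d=-433/870
  seg 2: a=4 b=586/435 c=-317/174 d=2713/7830
  seg 3: a=1 b=-199/870 c=188/145 d=-94/435
S(9) = 537/290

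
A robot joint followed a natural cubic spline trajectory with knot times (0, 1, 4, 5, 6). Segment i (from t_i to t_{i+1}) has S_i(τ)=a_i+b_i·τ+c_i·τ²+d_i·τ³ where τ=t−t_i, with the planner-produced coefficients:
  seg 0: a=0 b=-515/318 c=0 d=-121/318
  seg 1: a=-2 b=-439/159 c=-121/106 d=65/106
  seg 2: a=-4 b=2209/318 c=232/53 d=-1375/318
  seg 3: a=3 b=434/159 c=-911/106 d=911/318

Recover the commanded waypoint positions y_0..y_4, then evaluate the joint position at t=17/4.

y_0=0 y_1=-2 y_2=-4 y_3=3 y_4=0
S(17/4) = -13957/6784

y_0 = S_0(0) = a_0 = 0
y_1 = S_1(0) = a_1 = -2
y_2 = S_2(0) = a_2 = -4
y_3 = S_3(0) = a_3 = 3
y_4 = S_3(1) = 0
t_q=17/4 is in segment 2 (τ=1/4); S_2(τ)=-13957/6784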